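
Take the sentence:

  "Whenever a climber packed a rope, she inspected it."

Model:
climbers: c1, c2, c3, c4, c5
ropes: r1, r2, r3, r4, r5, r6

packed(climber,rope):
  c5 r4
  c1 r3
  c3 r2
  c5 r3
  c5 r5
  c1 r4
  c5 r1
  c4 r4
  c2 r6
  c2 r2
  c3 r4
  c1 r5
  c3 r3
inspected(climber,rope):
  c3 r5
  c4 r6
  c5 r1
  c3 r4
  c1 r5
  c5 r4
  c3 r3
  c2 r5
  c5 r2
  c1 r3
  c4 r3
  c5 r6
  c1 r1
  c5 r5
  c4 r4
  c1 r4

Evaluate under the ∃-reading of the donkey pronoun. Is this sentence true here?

"it" takes "a rope" as antecedent — a donkey pronoun bound across the clause boundary.
Weak reading: every climber c with some packed-rope has at least one packed-rope r such that inspected(c,r).
Per climber: c1:✓  c2:✗  c3:✓  c4:✓  c5:✓
c2 has no witness among its packed-ropes.

False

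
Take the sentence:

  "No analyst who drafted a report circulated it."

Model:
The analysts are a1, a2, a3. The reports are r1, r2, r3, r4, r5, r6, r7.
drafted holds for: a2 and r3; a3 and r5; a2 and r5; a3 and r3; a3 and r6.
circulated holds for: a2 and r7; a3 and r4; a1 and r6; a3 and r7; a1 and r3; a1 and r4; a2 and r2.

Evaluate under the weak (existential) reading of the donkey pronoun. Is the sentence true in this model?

"it" takes "a report" as antecedent — a donkey pronoun bound across the clause boundary.
Truth condition: for no (a,r) with drafted(a,r) does circulated(a,r) hold.
Restrictor pairs — does the scope hold? (a2,r3):fails  (a2,r5):fails  (a3,r3):fails  (a3,r5):fails  (a3,r6):fails
Scope holds for no restrictor pair, so the sentence is true.

True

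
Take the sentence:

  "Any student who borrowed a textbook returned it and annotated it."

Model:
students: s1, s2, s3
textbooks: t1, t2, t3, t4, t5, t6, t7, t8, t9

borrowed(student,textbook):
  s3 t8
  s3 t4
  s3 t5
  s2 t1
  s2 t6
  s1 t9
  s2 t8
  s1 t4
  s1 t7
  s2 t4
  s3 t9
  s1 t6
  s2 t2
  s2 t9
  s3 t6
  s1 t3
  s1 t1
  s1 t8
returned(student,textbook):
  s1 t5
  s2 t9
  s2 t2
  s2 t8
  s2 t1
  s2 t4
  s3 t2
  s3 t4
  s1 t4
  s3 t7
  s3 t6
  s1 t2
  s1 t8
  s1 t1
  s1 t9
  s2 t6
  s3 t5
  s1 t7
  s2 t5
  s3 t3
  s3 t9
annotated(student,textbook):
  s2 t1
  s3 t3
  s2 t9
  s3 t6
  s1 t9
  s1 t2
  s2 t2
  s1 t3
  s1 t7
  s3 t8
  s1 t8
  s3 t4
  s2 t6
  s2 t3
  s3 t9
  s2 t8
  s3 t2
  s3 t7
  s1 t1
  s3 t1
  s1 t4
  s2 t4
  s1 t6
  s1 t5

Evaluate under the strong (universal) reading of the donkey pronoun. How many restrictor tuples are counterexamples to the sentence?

4

"it" takes "a textbook" as antecedent — a donkey pronoun bound across the clause boundary.
Strong reading: for every (s,t) with borrowed(s,t), returned(s,t) ∧ annotated(s,t).
Restrictor pairs: (s1,t1) ✓  (s1,t3) ✗  (s1,t4) ✓  (s1,t6) ✗  (s1,t7) ✓  (s1,t8) ✓  (s1,t9) ✓  (s2,t1) ✓  (s2,t2) ✓  (s2,t4) ✓  (s2,t6) ✓  (s2,t8) ✓  (s2,t9) ✓  (s3,t4) ✓  (s3,t5) ✗  (s3,t6) ✓  (s3,t8) ✗  (s3,t9) ✓
Counterexamples (restrictor pairs failing the scope): 4.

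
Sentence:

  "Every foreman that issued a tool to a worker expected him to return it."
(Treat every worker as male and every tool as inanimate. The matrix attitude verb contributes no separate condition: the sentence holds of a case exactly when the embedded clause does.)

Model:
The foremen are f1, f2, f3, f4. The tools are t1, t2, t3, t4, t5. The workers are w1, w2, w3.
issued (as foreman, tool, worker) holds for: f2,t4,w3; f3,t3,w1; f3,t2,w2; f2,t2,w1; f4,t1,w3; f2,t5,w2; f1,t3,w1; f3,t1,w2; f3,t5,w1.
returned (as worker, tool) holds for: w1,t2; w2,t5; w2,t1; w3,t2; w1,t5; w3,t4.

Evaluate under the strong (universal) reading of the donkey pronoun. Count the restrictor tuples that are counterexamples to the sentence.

"him" takes "a worker" as antecedent and "it" takes "a tool"; both are donkey pronouns co-varying with the restrictor.
Strong reading: for every (f,t,w) with issued(f,t,w), returned(w,t).
Restrictor triples: (f1,t3,w1)→returned(w1,t3) ✗  (f2,t2,w1)→returned(w1,t2) ✓  (f2,t4,w3)→returned(w3,t4) ✓  (f2,t5,w2)→returned(w2,t5) ✓  (f3,t1,w2)→returned(w2,t1) ✓  (f3,t2,w2)→returned(w2,t2) ✗  (f3,t3,w1)→returned(w1,t3) ✗  (f3,t5,w1)→returned(w1,t5) ✓  (f4,t1,w3)→returned(w3,t1) ✗
Counterexamples (restrictor triples failing the scope): 4.

4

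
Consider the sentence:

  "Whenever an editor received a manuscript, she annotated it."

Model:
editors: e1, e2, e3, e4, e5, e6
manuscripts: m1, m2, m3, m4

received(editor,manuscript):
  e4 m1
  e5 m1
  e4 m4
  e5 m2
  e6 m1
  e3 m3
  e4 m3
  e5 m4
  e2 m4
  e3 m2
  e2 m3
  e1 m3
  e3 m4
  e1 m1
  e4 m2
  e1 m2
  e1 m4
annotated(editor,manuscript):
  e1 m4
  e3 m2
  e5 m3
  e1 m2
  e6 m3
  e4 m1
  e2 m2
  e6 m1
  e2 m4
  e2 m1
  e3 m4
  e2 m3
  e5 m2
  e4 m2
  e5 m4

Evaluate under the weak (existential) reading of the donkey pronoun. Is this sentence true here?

True

"it" takes "a manuscript" as antecedent — a donkey pronoun bound across the clause boundary.
Weak reading: every editor e with some received-manuscript has at least one received-manuscript m such that annotated(e,m).
Per editor: e1:✓  e2:✓  e3:✓  e4:✓  e5:✓  e6:✓
Every editor in the restrictor has a witness.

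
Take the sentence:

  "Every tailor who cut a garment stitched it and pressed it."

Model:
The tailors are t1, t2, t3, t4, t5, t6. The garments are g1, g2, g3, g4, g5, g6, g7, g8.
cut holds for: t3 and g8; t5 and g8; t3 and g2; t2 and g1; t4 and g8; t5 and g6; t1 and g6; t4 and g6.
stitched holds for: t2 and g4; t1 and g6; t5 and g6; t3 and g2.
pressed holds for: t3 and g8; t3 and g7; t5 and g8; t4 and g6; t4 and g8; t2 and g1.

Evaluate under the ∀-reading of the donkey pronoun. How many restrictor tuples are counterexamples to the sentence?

"it" takes "a garment" as antecedent — a donkey pronoun bound across the clause boundary.
Strong reading: for every (t,g) with cut(t,g), stitched(t,g) ∧ pressed(t,g).
Restrictor pairs: (t1,g6) ✗  (t2,g1) ✗  (t3,g2) ✗  (t3,g8) ✗  (t4,g6) ✗  (t4,g8) ✗  (t5,g6) ✗  (t5,g8) ✗
Counterexamples (restrictor pairs failing the scope): 8.

8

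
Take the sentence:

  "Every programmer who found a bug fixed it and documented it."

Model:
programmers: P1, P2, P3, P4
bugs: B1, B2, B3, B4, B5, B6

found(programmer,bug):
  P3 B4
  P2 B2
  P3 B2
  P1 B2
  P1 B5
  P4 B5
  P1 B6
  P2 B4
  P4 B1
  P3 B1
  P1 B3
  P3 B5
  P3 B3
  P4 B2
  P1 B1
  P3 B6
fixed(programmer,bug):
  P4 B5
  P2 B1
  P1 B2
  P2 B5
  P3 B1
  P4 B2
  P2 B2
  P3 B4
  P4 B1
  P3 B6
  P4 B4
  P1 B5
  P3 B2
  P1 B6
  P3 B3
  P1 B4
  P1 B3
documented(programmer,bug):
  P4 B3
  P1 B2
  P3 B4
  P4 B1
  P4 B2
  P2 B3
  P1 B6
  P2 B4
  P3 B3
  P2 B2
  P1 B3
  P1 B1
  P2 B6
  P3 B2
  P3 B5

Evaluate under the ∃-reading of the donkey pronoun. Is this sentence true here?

"it" takes "a bug" as antecedent — a donkey pronoun bound across the clause boundary.
Weak reading: every programmer p with some found-bug has at least one found-bug b such that fixed(p,b) ∧ documented(p,b).
Per programmer: P1:✓  P2:✓  P3:✓  P4:✓
Every programmer in the restrictor has a witness.

True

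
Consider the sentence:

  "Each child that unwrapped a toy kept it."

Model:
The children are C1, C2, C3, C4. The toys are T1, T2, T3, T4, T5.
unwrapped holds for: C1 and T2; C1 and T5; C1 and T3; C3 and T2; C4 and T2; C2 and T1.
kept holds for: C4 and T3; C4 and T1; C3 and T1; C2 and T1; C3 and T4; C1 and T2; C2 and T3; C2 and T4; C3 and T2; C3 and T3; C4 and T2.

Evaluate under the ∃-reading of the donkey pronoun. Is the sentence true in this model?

True

"it" takes "a toy" as antecedent — a donkey pronoun bound across the clause boundary.
Weak reading: every child c with some unwrapped-toy has at least one unwrapped-toy t such that kept(c,t).
Per child: C1:✓  C2:✓  C3:✓  C4:✓
Every child in the restrictor has a witness.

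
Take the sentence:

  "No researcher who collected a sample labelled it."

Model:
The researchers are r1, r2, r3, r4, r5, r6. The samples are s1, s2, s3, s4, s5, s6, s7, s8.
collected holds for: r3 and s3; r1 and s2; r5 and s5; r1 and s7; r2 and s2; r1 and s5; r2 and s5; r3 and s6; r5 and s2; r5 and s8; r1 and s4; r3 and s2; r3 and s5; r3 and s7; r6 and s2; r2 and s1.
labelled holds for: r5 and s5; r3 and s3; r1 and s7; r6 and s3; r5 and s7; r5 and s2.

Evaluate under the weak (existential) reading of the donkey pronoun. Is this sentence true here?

"it" takes "a sample" as antecedent — a donkey pronoun bound across the clause boundary.
Truth condition: for no (r,s) with collected(r,s) does labelled(r,s) hold.
Restrictor pairs — does the scope hold? (r1,s2):fails  (r1,s4):fails  (r1,s5):fails  (r1,s7):holds  (r2,s1):fails  (r2,s2):fails  (r2,s5):fails  (r3,s2):fails  (r3,s3):holds  (r3,s5):fails  (r3,s6):fails  (r3,s7):fails  (r5,s2):holds  (r5,s5):holds  (r5,s8):fails  (r6,s2):fails
Scope holds for 4 pair(s), so the sentence is false.

False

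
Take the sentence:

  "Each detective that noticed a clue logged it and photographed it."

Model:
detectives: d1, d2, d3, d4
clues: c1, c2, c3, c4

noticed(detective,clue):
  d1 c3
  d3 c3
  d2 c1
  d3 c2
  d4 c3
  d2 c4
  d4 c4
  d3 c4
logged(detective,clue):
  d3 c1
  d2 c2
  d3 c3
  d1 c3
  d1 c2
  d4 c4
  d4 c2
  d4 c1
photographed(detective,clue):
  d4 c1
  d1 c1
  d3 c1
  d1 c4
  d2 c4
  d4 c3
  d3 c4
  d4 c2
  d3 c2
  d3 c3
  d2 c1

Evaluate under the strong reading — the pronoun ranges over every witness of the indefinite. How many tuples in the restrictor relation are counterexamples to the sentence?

"it" takes "a clue" as antecedent — a donkey pronoun bound across the clause boundary.
Strong reading: for every (d,c) with noticed(d,c), logged(d,c) ∧ photographed(d,c).
Restrictor pairs: (d1,c3) ✗  (d2,c1) ✗  (d2,c4) ✗  (d3,c2) ✗  (d3,c3) ✓  (d3,c4) ✗  (d4,c3) ✗  (d4,c4) ✗
Counterexamples (restrictor pairs failing the scope): 7.

7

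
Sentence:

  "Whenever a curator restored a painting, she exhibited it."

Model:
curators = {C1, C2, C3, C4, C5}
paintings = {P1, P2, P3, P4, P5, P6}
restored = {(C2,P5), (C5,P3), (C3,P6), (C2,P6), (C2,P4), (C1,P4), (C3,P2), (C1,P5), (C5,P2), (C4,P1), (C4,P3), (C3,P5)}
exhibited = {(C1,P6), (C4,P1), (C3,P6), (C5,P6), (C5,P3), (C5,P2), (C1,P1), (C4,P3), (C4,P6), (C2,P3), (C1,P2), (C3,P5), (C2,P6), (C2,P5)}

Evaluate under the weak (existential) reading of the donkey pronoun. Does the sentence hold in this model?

"it" takes "a painting" as antecedent — a donkey pronoun bound across the clause boundary.
Weak reading: every curator c with some restored-painting has at least one restored-painting p such that exhibited(c,p).
Per curator: C1:✗  C2:✓  C3:✓  C4:✓  C5:✓
C1 has no witness among its restored-paintings.

False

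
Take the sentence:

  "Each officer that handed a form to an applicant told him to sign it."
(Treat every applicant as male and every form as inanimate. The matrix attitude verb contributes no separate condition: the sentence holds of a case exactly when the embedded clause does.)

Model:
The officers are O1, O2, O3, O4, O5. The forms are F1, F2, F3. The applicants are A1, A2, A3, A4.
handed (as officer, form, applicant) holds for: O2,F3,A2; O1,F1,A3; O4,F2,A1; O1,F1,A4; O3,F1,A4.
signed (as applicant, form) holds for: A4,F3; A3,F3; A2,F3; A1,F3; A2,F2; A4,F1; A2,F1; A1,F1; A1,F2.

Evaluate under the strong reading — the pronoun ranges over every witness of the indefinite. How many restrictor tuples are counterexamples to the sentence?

"him" takes "an applicant" as antecedent and "it" takes "a form"; both are donkey pronouns co-varying with the restrictor.
Strong reading: for every (o,f,a) with handed(o,f,a), signed(a,f).
Restrictor triples: (O1,F1,A3)→signed(A3,F1) ✗  (O1,F1,A4)→signed(A4,F1) ✓  (O2,F3,A2)→signed(A2,F3) ✓  (O3,F1,A4)→signed(A4,F1) ✓  (O4,F2,A1)→signed(A1,F2) ✓
Counterexamples (restrictor triples failing the scope): 1.

1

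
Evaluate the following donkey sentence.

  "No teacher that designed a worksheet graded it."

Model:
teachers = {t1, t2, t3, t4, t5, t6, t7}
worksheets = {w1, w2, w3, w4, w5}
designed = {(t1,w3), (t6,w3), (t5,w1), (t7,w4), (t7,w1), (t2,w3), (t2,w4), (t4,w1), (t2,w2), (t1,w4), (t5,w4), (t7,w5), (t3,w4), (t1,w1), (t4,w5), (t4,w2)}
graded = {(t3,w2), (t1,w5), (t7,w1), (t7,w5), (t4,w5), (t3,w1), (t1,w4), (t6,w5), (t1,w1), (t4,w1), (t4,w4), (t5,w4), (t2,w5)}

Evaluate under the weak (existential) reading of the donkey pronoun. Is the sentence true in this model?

"it" takes "a worksheet" as antecedent — a donkey pronoun bound across the clause boundary.
Truth condition: for no (t,w) with designed(t,w) does graded(t,w) hold.
Restrictor pairs — does the scope hold? (t1,w1):holds  (t1,w3):fails  (t1,w4):holds  (t2,w2):fails  (t2,w3):fails  (t2,w4):fails  (t3,w4):fails  (t4,w1):holds  (t4,w2):fails  (t4,w5):holds  (t5,w1):fails  (t5,w4):holds  (t6,w3):fails  (t7,w1):holds  (t7,w4):fails  (t7,w5):holds
Scope holds for 7 pair(s), so the sentence is false.

False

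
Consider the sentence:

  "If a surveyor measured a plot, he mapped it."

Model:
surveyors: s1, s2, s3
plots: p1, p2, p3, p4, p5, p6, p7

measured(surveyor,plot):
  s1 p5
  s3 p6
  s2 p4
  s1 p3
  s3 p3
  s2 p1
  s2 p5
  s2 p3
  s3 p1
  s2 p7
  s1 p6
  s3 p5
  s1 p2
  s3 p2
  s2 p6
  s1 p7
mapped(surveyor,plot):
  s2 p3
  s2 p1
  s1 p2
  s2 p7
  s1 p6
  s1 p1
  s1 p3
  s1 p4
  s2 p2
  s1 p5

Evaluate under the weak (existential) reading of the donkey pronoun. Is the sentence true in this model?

"it" takes "a plot" as antecedent — a donkey pronoun bound across the clause boundary.
Weak reading: every surveyor s with some measured-plot has at least one measured-plot p such that mapped(s,p).
Per surveyor: s1:✓  s2:✓  s3:✗
s3 has no witness among its measured-plots.

False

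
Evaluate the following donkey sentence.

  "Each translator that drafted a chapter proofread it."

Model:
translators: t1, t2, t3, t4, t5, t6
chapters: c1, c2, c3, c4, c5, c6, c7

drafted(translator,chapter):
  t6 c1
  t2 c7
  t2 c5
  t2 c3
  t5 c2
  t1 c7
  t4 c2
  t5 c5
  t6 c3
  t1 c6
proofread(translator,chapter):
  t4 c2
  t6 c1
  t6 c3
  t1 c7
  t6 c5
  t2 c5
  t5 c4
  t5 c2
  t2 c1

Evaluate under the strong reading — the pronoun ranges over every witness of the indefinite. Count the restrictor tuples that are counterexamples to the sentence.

"it" takes "a chapter" as antecedent — a donkey pronoun bound across the clause boundary.
Strong reading: for every (t,c) with drafted(t,c), proofread(t,c).
Restrictor pairs: (t1,c6) ✗  (t1,c7) ✓  (t2,c3) ✗  (t2,c5) ✓  (t2,c7) ✗  (t4,c2) ✓  (t5,c2) ✓  (t5,c5) ✗  (t6,c1) ✓  (t6,c3) ✓
Counterexamples (restrictor pairs failing the scope): 4.

4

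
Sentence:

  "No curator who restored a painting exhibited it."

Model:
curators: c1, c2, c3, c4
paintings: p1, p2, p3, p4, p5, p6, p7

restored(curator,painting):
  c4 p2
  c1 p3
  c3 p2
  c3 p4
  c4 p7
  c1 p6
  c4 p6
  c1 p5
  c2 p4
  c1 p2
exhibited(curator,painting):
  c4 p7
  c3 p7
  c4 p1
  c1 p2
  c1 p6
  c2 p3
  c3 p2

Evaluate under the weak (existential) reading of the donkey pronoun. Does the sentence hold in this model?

"it" takes "a painting" as antecedent — a donkey pronoun bound across the clause boundary.
Truth condition: for no (c,p) with restored(c,p) does exhibited(c,p) hold.
Restrictor pairs — does the scope hold? (c1,p2):holds  (c1,p3):fails  (c1,p5):fails  (c1,p6):holds  (c2,p4):fails  (c3,p2):holds  (c3,p4):fails  (c4,p2):fails  (c4,p6):fails  (c4,p7):holds
Scope holds for 4 pair(s), so the sentence is false.

False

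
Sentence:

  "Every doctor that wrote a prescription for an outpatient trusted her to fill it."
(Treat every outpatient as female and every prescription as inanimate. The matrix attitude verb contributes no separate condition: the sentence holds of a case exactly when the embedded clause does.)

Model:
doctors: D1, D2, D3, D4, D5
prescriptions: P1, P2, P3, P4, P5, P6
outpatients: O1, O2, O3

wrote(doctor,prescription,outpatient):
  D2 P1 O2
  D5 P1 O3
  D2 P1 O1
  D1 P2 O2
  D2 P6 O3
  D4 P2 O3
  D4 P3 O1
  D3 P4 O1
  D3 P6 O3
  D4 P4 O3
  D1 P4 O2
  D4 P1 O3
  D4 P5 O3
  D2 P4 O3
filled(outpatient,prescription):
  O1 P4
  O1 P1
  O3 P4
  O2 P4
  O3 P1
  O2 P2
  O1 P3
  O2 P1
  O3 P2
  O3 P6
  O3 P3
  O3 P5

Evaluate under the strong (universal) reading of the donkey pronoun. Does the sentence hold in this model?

True

"her" takes "an outpatient" as antecedent and "it" takes "a prescription"; both are donkey pronouns co-varying with the restrictor.
Strong reading: for every (d,p,o) with wrote(d,p,o), filled(o,p).
Restrictor triples: (D1,P2,O2)→filled(O2,P2) ✓  (D1,P4,O2)→filled(O2,P4) ✓  (D2,P1,O1)→filled(O1,P1) ✓  (D2,P1,O2)→filled(O2,P1) ✓  (D2,P4,O3)→filled(O3,P4) ✓  (D2,P6,O3)→filled(O3,P6) ✓  (D3,P4,O1)→filled(O1,P4) ✓  (D3,P6,O3)→filled(O3,P6) ✓  (D4,P1,O3)→filled(O3,P1) ✓  (D4,P2,O3)→filled(O3,P2) ✓  (D4,P3,O1)→filled(O1,P3) ✓  (D4,P4,O3)→filled(O3,P4) ✓  (D4,P5,O3)→filled(O3,P5) ✓  (D5,P1,O3)→filled(O3,P1) ✓
Every restrictor triple satisfies the scope.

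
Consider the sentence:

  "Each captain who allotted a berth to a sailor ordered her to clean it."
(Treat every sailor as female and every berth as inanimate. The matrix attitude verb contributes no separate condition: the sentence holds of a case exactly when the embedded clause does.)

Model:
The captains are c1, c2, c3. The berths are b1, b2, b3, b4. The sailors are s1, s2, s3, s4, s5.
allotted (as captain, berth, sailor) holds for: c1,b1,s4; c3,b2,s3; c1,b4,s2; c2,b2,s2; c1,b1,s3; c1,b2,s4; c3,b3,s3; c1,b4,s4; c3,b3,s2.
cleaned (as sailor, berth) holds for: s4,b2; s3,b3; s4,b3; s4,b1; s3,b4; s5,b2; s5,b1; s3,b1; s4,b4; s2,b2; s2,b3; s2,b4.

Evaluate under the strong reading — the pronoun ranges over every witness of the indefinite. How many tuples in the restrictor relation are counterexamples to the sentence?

1

"her" takes "a sailor" as antecedent and "it" takes "a berth"; both are donkey pronouns co-varying with the restrictor.
Strong reading: for every (c,b,s) with allotted(c,b,s), cleaned(s,b).
Restrictor triples: (c1,b1,s3)→cleaned(s3,b1) ✓  (c1,b1,s4)→cleaned(s4,b1) ✓  (c1,b2,s4)→cleaned(s4,b2) ✓  (c1,b4,s2)→cleaned(s2,b4) ✓  (c1,b4,s4)→cleaned(s4,b4) ✓  (c2,b2,s2)→cleaned(s2,b2) ✓  (c3,b2,s3)→cleaned(s3,b2) ✗  (c3,b3,s2)→cleaned(s2,b3) ✓  (c3,b3,s3)→cleaned(s3,b3) ✓
Counterexamples (restrictor triples failing the scope): 1.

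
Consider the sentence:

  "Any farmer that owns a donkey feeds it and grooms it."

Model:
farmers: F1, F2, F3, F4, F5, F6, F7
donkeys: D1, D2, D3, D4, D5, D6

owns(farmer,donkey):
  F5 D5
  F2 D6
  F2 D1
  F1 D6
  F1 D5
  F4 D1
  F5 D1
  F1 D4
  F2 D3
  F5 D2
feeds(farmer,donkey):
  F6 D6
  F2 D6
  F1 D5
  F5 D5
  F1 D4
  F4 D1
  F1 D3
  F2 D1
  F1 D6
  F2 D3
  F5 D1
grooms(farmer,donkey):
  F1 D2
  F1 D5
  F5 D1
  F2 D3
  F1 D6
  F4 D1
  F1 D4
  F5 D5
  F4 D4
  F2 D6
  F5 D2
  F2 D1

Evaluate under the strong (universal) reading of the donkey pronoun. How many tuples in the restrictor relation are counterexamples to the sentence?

"it" takes "a donkey" as antecedent — a donkey pronoun bound across the clause boundary.
Strong reading: for every (f,d) with owns(f,d), feeds(f,d) ∧ grooms(f,d).
Restrictor pairs: (F1,D4) ✓  (F1,D5) ✓  (F1,D6) ✓  (F2,D1) ✓  (F2,D3) ✓  (F2,D6) ✓  (F4,D1) ✓  (F5,D1) ✓  (F5,D2) ✗  (F5,D5) ✓
Counterexamples (restrictor pairs failing the scope): 1.

1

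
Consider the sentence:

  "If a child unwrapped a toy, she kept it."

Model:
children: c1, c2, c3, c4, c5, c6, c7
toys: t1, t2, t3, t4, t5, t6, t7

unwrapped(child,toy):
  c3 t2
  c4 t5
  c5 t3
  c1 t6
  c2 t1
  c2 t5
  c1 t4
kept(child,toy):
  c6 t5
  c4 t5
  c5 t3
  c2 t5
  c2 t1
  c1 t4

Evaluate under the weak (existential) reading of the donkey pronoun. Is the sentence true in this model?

False

"it" takes "a toy" as antecedent — a donkey pronoun bound across the clause boundary.
Weak reading: every child c with some unwrapped-toy has at least one unwrapped-toy t such that kept(c,t).
Per child: c1:✓  c2:✓  c3:✗  c4:✓  c5:✓
c3 has no witness among its unwrapped-toys.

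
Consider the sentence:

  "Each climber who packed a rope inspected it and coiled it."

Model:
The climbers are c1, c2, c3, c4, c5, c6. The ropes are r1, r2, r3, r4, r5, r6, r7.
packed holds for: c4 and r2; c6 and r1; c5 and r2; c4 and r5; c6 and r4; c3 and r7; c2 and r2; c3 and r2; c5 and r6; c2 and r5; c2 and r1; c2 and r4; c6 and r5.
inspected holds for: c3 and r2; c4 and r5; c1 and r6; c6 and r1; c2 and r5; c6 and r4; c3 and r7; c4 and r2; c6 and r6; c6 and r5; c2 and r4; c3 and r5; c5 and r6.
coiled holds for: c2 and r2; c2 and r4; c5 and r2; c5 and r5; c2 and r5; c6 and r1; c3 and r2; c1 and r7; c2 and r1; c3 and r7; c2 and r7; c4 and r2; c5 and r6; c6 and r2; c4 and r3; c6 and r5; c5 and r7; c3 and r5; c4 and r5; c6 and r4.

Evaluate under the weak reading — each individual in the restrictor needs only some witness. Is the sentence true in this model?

True

"it" takes "a rope" as antecedent — a donkey pronoun bound across the clause boundary.
Weak reading: every climber c with some packed-rope has at least one packed-rope r such that inspected(c,r) ∧ coiled(c,r).
Per climber: c2:✓  c3:✓  c4:✓  c5:✓  c6:✓
Every climber in the restrictor has a witness.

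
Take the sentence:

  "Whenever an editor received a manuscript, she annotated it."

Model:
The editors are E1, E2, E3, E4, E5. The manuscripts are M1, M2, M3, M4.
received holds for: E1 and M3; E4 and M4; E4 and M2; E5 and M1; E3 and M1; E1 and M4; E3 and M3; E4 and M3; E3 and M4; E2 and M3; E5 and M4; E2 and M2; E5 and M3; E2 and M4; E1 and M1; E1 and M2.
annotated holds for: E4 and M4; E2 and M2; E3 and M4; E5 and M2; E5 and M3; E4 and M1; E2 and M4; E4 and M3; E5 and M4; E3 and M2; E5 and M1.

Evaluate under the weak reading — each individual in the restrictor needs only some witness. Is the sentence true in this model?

False

"it" takes "a manuscript" as antecedent — a donkey pronoun bound across the clause boundary.
Weak reading: every editor e with some received-manuscript has at least one received-manuscript m such that annotated(e,m).
Per editor: E1:✗  E2:✓  E3:✓  E4:✓  E5:✓
E1 has no witness among its received-manuscripts.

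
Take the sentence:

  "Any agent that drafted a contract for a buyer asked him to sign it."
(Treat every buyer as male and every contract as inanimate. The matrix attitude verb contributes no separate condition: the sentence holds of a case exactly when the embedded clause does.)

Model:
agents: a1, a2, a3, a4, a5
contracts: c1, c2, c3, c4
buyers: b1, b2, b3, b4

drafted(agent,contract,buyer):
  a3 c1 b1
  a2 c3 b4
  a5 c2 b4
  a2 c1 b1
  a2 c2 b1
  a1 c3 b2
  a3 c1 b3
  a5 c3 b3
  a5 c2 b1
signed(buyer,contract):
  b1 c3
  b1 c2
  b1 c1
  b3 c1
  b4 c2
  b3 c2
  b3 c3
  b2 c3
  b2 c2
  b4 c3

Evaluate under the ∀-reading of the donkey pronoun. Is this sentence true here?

"him" takes "a buyer" as antecedent and "it" takes "a contract"; both are donkey pronouns co-varying with the restrictor.
Strong reading: for every (a,c,b) with drafted(a,c,b), signed(b,c).
Restrictor triples: (a1,c3,b2)→signed(b2,c3) ✓  (a2,c1,b1)→signed(b1,c1) ✓  (a2,c2,b1)→signed(b1,c2) ✓  (a2,c3,b4)→signed(b4,c3) ✓  (a3,c1,b1)→signed(b1,c1) ✓  (a3,c1,b3)→signed(b3,c1) ✓  (a5,c2,b1)→signed(b1,c2) ✓  (a5,c2,b4)→signed(b4,c2) ✓  (a5,c3,b3)→signed(b3,c3) ✓
Every restrictor triple satisfies the scope.

True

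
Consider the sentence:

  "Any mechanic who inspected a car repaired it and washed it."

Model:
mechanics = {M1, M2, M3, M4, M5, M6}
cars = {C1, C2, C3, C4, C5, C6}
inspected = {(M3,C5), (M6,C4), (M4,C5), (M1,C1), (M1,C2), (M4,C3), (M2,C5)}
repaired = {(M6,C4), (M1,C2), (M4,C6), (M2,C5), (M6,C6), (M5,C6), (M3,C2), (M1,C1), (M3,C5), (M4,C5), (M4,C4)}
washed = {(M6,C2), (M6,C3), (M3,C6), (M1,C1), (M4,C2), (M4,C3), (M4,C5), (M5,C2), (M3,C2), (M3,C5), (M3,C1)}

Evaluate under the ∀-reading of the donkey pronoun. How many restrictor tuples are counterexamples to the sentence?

4

"it" takes "a car" as antecedent — a donkey pronoun bound across the clause boundary.
Strong reading: for every (m,c) with inspected(m,c), repaired(m,c) ∧ washed(m,c).
Restrictor pairs: (M1,C1) ✓  (M1,C2) ✗  (M2,C5) ✗  (M3,C5) ✓  (M4,C3) ✗  (M4,C5) ✓  (M6,C4) ✗
Counterexamples (restrictor pairs failing the scope): 4.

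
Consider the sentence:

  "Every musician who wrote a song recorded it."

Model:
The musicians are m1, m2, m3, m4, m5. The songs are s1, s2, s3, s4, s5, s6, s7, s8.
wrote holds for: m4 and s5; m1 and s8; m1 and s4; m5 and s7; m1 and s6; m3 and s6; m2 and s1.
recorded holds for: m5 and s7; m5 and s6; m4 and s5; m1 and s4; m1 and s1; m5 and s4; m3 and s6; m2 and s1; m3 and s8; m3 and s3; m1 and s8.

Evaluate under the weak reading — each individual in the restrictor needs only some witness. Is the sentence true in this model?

True

"it" takes "a song" as antecedent — a donkey pronoun bound across the clause boundary.
Weak reading: every musician m with some wrote-song has at least one wrote-song s such that recorded(m,s).
Per musician: m1:✓  m2:✓  m3:✓  m4:✓  m5:✓
Every musician in the restrictor has a witness.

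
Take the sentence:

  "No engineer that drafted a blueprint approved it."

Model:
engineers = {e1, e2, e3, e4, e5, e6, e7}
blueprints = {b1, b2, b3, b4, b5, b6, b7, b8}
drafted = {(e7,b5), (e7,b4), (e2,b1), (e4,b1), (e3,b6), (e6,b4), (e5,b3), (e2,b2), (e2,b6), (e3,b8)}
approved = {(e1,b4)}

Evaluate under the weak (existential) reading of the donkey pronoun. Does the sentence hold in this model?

"it" takes "a blueprint" as antecedent — a donkey pronoun bound across the clause boundary.
Truth condition: for no (e,b) with drafted(e,b) does approved(e,b) hold.
Restrictor pairs — does the scope hold? (e2,b1):fails  (e2,b2):fails  (e2,b6):fails  (e3,b6):fails  (e3,b8):fails  (e4,b1):fails  (e5,b3):fails  (e6,b4):fails  (e7,b4):fails  (e7,b5):fails
Scope holds for no restrictor pair, so the sentence is true.

True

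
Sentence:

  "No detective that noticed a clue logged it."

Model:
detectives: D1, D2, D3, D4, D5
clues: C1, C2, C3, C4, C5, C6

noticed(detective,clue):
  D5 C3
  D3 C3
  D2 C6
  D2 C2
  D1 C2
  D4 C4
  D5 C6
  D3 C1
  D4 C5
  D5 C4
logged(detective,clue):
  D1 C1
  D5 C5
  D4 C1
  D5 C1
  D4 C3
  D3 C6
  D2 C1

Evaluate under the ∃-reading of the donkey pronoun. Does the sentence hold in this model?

"it" takes "a clue" as antecedent — a donkey pronoun bound across the clause boundary.
Truth condition: for no (d,c) with noticed(d,c) does logged(d,c) hold.
Restrictor pairs — does the scope hold? (D1,C2):fails  (D2,C2):fails  (D2,C6):fails  (D3,C1):fails  (D3,C3):fails  (D4,C4):fails  (D4,C5):fails  (D5,C3):fails  (D5,C4):fails  (D5,C6):fails
Scope holds for no restrictor pair, so the sentence is true.

True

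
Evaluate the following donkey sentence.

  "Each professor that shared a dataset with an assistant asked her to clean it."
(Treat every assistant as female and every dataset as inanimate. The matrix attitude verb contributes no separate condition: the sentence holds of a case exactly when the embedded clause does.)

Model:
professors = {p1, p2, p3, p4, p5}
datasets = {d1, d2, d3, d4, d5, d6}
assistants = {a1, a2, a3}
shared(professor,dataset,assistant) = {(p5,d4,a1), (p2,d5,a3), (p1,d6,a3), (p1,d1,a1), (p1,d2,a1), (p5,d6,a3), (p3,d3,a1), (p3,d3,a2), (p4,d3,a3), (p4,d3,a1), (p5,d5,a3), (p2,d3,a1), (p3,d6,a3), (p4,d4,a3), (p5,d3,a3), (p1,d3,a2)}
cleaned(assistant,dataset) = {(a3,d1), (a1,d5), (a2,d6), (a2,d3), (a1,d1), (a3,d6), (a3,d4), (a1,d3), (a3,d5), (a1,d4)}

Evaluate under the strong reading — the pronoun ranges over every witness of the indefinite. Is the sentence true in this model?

False

"her" takes "an assistant" as antecedent and "it" takes "a dataset"; both are donkey pronouns co-varying with the restrictor.
Strong reading: for every (p,d,a) with shared(p,d,a), cleaned(a,d).
Restrictor triples: (p1,d1,a1)→cleaned(a1,d1) ✓  (p1,d2,a1)→cleaned(a1,d2) ✗  (p1,d3,a2)→cleaned(a2,d3) ✓  (p1,d6,a3)→cleaned(a3,d6) ✓  (p2,d3,a1)→cleaned(a1,d3) ✓  (p2,d5,a3)→cleaned(a3,d5) ✓  (p3,d3,a1)→cleaned(a1,d3) ✓  (p3,d3,a2)→cleaned(a2,d3) ✓  (p3,d6,a3)→cleaned(a3,d6) ✓  (p4,d3,a1)→cleaned(a1,d3) ✓  (p4,d3,a3)→cleaned(a3,d3) ✗  (p4,d4,a3)→cleaned(a3,d4) ✓  (p5,d3,a3)→cleaned(a3,d3) ✗  (p5,d4,a1)→cleaned(a1,d4) ✓  (p5,d5,a3)→cleaned(a3,d5) ✓  (p5,d6,a3)→cleaned(a3,d6) ✓
Counterexample: (p1,d2,a1) — cleaned(a1,d2) does not hold.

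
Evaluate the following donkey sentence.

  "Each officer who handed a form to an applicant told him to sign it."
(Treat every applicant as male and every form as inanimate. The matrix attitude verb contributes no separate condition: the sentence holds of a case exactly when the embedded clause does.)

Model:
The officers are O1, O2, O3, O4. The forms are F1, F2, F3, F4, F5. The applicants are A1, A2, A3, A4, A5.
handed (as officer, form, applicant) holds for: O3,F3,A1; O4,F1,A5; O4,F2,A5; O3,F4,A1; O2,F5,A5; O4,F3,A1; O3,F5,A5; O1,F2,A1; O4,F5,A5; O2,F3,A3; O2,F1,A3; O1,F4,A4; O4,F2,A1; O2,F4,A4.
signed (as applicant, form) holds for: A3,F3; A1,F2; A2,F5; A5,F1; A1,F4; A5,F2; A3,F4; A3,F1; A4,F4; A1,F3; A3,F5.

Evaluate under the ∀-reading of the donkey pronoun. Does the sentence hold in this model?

False

"him" takes "an applicant" as antecedent and "it" takes "a form"; both are donkey pronouns co-varying with the restrictor.
Strong reading: for every (o,f,a) with handed(o,f,a), signed(a,f).
Restrictor triples: (O1,F2,A1)→signed(A1,F2) ✓  (O1,F4,A4)→signed(A4,F4) ✓  (O2,F1,A3)→signed(A3,F1) ✓  (O2,F3,A3)→signed(A3,F3) ✓  (O2,F4,A4)→signed(A4,F4) ✓  (O2,F5,A5)→signed(A5,F5) ✗  (O3,F3,A1)→signed(A1,F3) ✓  (O3,F4,A1)→signed(A1,F4) ✓  (O3,F5,A5)→signed(A5,F5) ✗  (O4,F1,A5)→signed(A5,F1) ✓  (O4,F2,A1)→signed(A1,F2) ✓  (O4,F2,A5)→signed(A5,F2) ✓  (O4,F3,A1)→signed(A1,F3) ✓  (O4,F5,A5)→signed(A5,F5) ✗
Counterexample: (O2,F5,A5) — signed(A5,F5) does not hold.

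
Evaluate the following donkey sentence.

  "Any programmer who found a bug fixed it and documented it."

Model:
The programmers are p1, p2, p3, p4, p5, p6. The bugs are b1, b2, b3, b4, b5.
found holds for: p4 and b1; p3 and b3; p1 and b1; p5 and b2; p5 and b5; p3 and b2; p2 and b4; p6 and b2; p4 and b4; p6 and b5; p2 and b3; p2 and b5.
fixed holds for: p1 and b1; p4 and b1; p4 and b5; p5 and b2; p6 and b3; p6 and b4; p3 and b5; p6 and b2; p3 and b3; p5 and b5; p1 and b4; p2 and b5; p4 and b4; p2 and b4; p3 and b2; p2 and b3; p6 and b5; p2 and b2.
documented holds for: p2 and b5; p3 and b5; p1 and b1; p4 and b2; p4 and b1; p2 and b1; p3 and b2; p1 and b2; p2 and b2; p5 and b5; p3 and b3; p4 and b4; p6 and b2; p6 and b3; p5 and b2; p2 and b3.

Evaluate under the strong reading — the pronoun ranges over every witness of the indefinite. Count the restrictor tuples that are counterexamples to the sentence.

"it" takes "a bug" as antecedent — a donkey pronoun bound across the clause boundary.
Strong reading: for every (p,b) with found(p,b), fixed(p,b) ∧ documented(p,b).
Restrictor pairs: (p1,b1) ✓  (p2,b3) ✓  (p2,b4) ✗  (p2,b5) ✓  (p3,b2) ✓  (p3,b3) ✓  (p4,b1) ✓  (p4,b4) ✓  (p5,b2) ✓  (p5,b5) ✓  (p6,b2) ✓  (p6,b5) ✗
Counterexamples (restrictor pairs failing the scope): 2.

2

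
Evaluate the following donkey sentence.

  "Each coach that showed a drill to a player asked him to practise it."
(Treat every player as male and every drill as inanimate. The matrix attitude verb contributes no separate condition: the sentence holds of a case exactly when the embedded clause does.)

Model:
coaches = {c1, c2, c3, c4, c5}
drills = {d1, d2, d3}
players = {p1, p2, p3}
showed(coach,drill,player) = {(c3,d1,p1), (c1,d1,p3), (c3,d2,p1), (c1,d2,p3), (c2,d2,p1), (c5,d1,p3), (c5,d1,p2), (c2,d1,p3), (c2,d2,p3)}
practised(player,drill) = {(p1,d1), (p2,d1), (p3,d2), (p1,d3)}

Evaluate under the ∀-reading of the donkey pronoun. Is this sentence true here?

False

"him" takes "a player" as antecedent and "it" takes "a drill"; both are donkey pronouns co-varying with the restrictor.
Strong reading: for every (c,d,p) with showed(c,d,p), practised(p,d).
Restrictor triples: (c1,d1,p3)→practised(p3,d1) ✗  (c1,d2,p3)→practised(p3,d2) ✓  (c2,d1,p3)→practised(p3,d1) ✗  (c2,d2,p1)→practised(p1,d2) ✗  (c2,d2,p3)→practised(p3,d2) ✓  (c3,d1,p1)→practised(p1,d1) ✓  (c3,d2,p1)→practised(p1,d2) ✗  (c5,d1,p2)→practised(p2,d1) ✓  (c5,d1,p3)→practised(p3,d1) ✗
Counterexample: (c1,d1,p3) — practised(p3,d1) does not hold.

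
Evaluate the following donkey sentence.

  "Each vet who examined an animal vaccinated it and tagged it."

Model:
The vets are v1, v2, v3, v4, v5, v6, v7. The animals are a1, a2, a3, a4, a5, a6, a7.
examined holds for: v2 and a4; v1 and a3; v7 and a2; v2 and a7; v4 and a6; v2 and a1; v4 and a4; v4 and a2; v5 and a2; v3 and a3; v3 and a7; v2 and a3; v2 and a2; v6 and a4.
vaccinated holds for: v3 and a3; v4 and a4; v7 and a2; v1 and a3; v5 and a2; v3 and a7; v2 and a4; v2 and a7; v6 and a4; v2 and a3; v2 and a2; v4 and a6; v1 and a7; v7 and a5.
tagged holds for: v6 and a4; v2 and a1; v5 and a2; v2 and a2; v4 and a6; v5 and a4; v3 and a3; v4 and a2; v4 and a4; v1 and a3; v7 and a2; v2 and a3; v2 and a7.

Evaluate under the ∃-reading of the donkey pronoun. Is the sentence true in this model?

"it" takes "an animal" as antecedent — a donkey pronoun bound across the clause boundary.
Weak reading: every vet v with some examined-animal has at least one examined-animal a such that vaccinated(v,a) ∧ tagged(v,a).
Per vet: v1:✓  v2:✓  v3:✓  v4:✓  v5:✓  v6:✓  v7:✓
Every vet in the restrictor has a witness.

True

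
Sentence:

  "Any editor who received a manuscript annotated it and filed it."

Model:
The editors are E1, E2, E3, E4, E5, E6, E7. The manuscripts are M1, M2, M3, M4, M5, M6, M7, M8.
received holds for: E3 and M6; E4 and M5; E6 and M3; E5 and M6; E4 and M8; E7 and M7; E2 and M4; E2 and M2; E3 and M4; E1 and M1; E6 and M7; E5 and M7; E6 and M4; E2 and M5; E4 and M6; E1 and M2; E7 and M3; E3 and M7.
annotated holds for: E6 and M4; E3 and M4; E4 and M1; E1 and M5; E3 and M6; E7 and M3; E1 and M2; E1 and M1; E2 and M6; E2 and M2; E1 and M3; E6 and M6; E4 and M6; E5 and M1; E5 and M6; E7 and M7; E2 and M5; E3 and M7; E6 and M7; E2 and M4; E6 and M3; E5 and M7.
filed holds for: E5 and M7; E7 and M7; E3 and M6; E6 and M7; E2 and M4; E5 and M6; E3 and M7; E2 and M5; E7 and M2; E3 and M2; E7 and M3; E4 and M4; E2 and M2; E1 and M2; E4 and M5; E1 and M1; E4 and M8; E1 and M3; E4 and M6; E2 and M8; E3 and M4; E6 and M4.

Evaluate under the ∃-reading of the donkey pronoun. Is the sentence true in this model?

True

"it" takes "a manuscript" as antecedent — a donkey pronoun bound across the clause boundary.
Weak reading: every editor e with some received-manuscript has at least one received-manuscript m such that annotated(e,m) ∧ filed(e,m).
Per editor: E1:✓  E2:✓  E3:✓  E4:✓  E5:✓  E6:✓  E7:✓
Every editor in the restrictor has a witness.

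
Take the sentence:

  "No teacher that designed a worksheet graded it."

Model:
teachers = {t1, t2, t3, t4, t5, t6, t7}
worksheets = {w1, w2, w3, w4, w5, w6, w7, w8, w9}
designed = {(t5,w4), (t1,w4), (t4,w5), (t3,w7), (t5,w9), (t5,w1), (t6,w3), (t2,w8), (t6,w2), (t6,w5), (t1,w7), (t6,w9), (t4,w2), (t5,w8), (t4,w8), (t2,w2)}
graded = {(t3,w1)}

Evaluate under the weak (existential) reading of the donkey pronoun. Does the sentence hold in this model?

"it" takes "a worksheet" as antecedent — a donkey pronoun bound across the clause boundary.
Truth condition: for no (t,w) with designed(t,w) does graded(t,w) hold.
Restrictor pairs — does the scope hold? (t1,w4):fails  (t1,w7):fails  (t2,w2):fails  (t2,w8):fails  (t3,w7):fails  (t4,w2):fails  (t4,w5):fails  (t4,w8):fails  (t5,w1):fails  (t5,w4):fails  (t5,w8):fails  (t5,w9):fails  (t6,w2):fails  (t6,w3):fails  (t6,w5):fails  (t6,w9):fails
Scope holds for no restrictor pair, so the sentence is true.

True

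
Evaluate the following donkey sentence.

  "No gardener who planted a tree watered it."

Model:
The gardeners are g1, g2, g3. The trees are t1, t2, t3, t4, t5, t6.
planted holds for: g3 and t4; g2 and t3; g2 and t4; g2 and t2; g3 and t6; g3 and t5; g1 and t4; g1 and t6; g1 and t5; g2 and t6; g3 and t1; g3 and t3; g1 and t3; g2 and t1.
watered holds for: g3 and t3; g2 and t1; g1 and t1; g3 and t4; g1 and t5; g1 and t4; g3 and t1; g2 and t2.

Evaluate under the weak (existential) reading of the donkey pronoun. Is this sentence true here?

"it" takes "a tree" as antecedent — a donkey pronoun bound across the clause boundary.
Truth condition: for no (g,t) with planted(g,t) does watered(g,t) hold.
Restrictor pairs — does the scope hold? (g1,t3):fails  (g1,t4):holds  (g1,t5):holds  (g1,t6):fails  (g2,t1):holds  (g2,t2):holds  (g2,t3):fails  (g2,t4):fails  (g2,t6):fails  (g3,t1):holds  (g3,t3):holds  (g3,t4):holds  (g3,t5):fails  (g3,t6):fails
Scope holds for 7 pair(s), so the sentence is false.

False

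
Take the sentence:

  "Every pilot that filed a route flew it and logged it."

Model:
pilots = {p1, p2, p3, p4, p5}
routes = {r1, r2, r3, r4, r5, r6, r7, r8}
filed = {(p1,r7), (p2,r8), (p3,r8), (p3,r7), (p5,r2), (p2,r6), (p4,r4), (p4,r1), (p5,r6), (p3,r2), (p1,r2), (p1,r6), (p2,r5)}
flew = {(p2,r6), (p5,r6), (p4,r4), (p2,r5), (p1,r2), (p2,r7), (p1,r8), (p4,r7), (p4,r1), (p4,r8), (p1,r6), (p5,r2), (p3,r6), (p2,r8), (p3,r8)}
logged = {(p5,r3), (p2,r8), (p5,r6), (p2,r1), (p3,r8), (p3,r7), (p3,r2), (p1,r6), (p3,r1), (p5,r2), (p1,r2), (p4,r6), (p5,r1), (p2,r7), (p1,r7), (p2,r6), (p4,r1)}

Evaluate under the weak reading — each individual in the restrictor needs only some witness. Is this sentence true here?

True

"it" takes "a route" as antecedent — a donkey pronoun bound across the clause boundary.
Weak reading: every pilot p with some filed-route has at least one filed-route r such that flew(p,r) ∧ logged(p,r).
Per pilot: p1:✓  p2:✓  p3:✓  p4:✓  p5:✓
Every pilot in the restrictor has a witness.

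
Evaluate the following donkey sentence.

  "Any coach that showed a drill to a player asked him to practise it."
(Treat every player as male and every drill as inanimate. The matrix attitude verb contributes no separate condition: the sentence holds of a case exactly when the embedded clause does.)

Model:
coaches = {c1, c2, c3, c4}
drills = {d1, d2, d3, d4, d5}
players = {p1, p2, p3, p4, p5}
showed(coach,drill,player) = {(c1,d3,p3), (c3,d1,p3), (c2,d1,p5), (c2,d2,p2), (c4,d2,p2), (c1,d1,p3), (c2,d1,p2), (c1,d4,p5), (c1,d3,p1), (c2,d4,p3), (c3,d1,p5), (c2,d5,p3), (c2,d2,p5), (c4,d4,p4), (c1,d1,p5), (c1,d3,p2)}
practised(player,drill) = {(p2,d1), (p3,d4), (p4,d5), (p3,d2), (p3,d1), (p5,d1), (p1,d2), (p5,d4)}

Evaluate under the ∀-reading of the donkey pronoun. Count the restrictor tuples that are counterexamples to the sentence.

"him" takes "a player" as antecedent and "it" takes "a drill"; both are donkey pronouns co-varying with the restrictor.
Strong reading: for every (c,d,p) with showed(c,d,p), practised(p,d).
Restrictor triples: (c1,d1,p3)→practised(p3,d1) ✓  (c1,d1,p5)→practised(p5,d1) ✓  (c1,d3,p1)→practised(p1,d3) ✗  (c1,d3,p2)→practised(p2,d3) ✗  (c1,d3,p3)→practised(p3,d3) ✗  (c1,d4,p5)→practised(p5,d4) ✓  (c2,d1,p2)→practised(p2,d1) ✓  (c2,d1,p5)→practised(p5,d1) ✓  (c2,d2,p2)→practised(p2,d2) ✗  (c2,d2,p5)→practised(p5,d2) ✗  (c2,d4,p3)→practised(p3,d4) ✓  (c2,d5,p3)→practised(p3,d5) ✗  (c3,d1,p3)→practised(p3,d1) ✓  (c3,d1,p5)→practised(p5,d1) ✓  (c4,d2,p2)→practised(p2,d2) ✗  (c4,d4,p4)→practised(p4,d4) ✗
Counterexamples (restrictor triples failing the scope): 8.

8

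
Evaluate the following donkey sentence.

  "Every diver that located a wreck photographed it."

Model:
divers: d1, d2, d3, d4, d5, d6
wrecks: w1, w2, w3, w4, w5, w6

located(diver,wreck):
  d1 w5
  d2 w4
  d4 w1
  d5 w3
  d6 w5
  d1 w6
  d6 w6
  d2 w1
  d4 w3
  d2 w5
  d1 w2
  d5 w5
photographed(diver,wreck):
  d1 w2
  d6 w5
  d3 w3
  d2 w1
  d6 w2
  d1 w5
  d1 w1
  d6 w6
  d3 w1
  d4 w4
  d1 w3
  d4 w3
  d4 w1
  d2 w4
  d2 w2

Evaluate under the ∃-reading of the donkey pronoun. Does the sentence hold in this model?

False

"it" takes "a wreck" as antecedent — a donkey pronoun bound across the clause boundary.
Weak reading: every diver d with some located-wreck has at least one located-wreck w such that photographed(d,w).
Per diver: d1:✓  d2:✓  d4:✓  d5:✗  d6:✓
d5 has no witness among its located-wrecks.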